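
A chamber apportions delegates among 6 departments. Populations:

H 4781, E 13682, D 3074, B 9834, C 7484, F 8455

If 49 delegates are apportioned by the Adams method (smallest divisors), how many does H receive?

5

Standard divisor 47310/49 ≈ 965.51; standard quotas: H 4.952, E 14.171, D 3.184, B 10.185, C 7.751, F 8.757.
Rounding up gives 5, 15, 4, 11, 8, 9 = 52 seats, so the divisor must be adjusted.
With modified divisor 1040: modified quotas H 4.597, E 13.156, D 2.956, B 9.456, C 7.196, F 8.130.
Rounding up: H 5, E 14, D 3, B 10, C 8, F 9 (total 49).
H receives 5.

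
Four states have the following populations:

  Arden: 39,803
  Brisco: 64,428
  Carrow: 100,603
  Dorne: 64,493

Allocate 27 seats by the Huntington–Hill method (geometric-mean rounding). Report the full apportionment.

Arden 4, Brisco 6, Carrow 10, Dorne 7

With divisor 9946: modified quotas Arden 4.002, Brisco 6.478, Carrow 10.115, Dorne 6.484.
Geometric-mean thresholds: Arden √(4·5)=4.472, Brisco √(6·7)=6.481, Carrow √(10·11)=10.488, Dorne √(6·7)=6.481.
Each quota rounded against its threshold gives Arden 4, Brisco 6, Carrow 10, Dorne 7 (total 27).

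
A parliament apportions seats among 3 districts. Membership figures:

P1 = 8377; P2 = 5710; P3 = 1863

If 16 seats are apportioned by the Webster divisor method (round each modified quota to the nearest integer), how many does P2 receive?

6

Standard divisor 15950/16 ≈ 996.875; standard quotas: P1 8.403, P2 5.728, P3 1.869.
Rounding to the nearest integer gives P1 8, P2 6, P3 2 — total 16, matching the house size, so no adjustment is needed.
P2 receives 6.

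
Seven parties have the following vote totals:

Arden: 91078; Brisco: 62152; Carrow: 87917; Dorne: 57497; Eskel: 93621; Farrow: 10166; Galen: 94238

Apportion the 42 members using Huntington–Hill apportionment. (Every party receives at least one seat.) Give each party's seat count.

With divisor 11960: modified quotas Arden 7.615, Brisco 5.197, Carrow 7.351, Dorne 4.807, Eskel 7.828, Farrow 0.850, Galen 7.879.
Geometric-mean thresholds: Arden √(7·8)=7.483, Brisco √(5·6)=5.477, Carrow √(7·8)=7.483, Dorne √(4·5)=4.472, Eskel √(7·8)=7.483, Farrow (min 1), Galen √(7·8)=7.483.
Each quota rounded against its threshold gives Arden 8, Brisco 5, Carrow 7, Dorne 5, Eskel 8, Farrow 1, Galen 8 (total 42).

Arden=8, Brisco=5, Carrow=7, Dorne=5, Eskel=8, Farrow=1, Galen=8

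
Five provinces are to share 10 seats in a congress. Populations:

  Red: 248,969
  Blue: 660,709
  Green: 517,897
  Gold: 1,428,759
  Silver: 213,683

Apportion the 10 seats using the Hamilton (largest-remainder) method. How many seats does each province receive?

Red: 1, Blue: 2, Green: 2, Gold: 4, Silver: 1

Total 3070017; standard divisor 3070017/10 ≈ 307001.7.
Standard quotas: Red 0.8110, Blue 2.1521, Green 1.6870, Gold 4.6539, Silver 0.6960.
Lower quotas: Red 0, Blue 2, Green 1, Gold 4, Silver 0 (sum 7, leaving 3 seats).
Remainders in descending order: Red 0.8110, Silver 0.6960, Green 0.6870, Gold 0.6539, Blue 0.1521.
The surplus seats go to Red, Silver, Green.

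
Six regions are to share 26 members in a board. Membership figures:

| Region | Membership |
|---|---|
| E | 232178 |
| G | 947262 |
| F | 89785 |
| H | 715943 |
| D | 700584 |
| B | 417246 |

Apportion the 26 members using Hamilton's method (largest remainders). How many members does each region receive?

E: 2, G: 8, F: 1, H: 6, D: 6, B: 3

The standard divisor is 3102998/26 ≈ 119346.077.
Standard quotas: E 1.9454, G 7.9371, F 0.7523, H 5.9989, D 5.8702, B 3.4961.
Lower quotas: E 1, G 7, F 0, H 5, D 5, B 3 (sum 21, leaving 5 seats).
Remainders in descending order: H 0.9989, E 0.9454, G 0.9371, D 0.8702, F 0.7523, B 0.4961.
The surplus seats go to H, E, G, D, F.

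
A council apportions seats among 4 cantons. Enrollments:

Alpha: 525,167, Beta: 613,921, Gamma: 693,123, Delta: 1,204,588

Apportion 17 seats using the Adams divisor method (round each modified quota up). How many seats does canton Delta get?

Standard divisor 3036799/17 ≈ 178635.235; standard quotas: Alpha 2.940, Beta 3.437, Gamma 3.880, Delta 6.743.
Rounding up gives 3, 4, 4, 7 = 18 seats, so the divisor must be adjusted.
With modified divisor 202700: modified quotas Alpha 2.591, Beta 3.029, Gamma 3.419, Delta 5.943.
Rounding up: Alpha 3, Beta 4, Gamma 4, Delta 6 (total 17).
Delta receives 6.

6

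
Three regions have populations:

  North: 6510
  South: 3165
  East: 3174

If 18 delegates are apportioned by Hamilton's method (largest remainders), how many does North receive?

The standard divisor is 12849/18 ≈ 713.833.
Standard quotas: North 9.1198, South 4.4338, East 4.4464.
Lower quotas: North 9, South 4, East 4 (sum 17, leaving 1 seat).
Remainders in descending order: East 0.4464, South 0.4338, North 0.1198.
The surplus seat goes to East.
North receives 9.

9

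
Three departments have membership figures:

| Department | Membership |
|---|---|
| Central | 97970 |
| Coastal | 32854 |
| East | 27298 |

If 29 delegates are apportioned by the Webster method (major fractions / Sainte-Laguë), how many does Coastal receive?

6

Standard divisor 158122/29 ≈ 5452.483; standard quotas: Central 17.968, Coastal 6.026, East 5.007.
Rounding to the nearest integer gives Central 18, Coastal 6, East 5 — total 29, matching the house size, so no adjustment is needed.
Coastal receives 6.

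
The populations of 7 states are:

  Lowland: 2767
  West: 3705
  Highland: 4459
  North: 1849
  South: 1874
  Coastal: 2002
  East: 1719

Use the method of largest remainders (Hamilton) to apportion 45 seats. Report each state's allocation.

Lowland: 7, West: 9, Highland: 11, North: 4, South: 5, Coastal: 5, East: 4

Standard divisor: 18375 ÷ 45 ≈ 408.333.
Standard quotas: Lowland 6.776, West 9.073, Highland 10.920, North 4.528, South 4.589, Coastal 4.903, East 4.210.
Lower quotas: Lowland 6, West 9, Highland 10, North 4, South 4, Coastal 4, East 4 (sum 41, leaving 4 seats).
Remainders in descending order: Highland 0.920, Coastal 0.903, Lowland 0.776, South 0.589, North 0.528, East 0.210, West 0.073.
The surplus seats go to Highland, Coastal, Lowland, South.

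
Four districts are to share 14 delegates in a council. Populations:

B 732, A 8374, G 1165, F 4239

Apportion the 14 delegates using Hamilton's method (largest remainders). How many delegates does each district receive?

B=1, A=8, G=1, F=4

Standard divisor: 14510 ÷ 14 ≈ 1036.429.
Standard quotas: B 0.7063, A 8.0797, G 1.1241, F 4.0900.
Lower quotas: B 0, A 8, G 1, F 4 (sum 13, leaving 1 seat).
Remainders in descending order: B 0.7063, G 0.1241, F 0.0900, A 0.0797.
The surplus seat goes to B.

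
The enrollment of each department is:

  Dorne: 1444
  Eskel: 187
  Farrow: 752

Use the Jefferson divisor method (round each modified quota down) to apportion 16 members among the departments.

Dorne 10, Eskel 1, Farrow 5

Standard divisor 2383/16 ≈ 148.938; standard quotas: Dorne 9.695, Eskel 1.256, Farrow 5.049.
Rounding down gives 9, 1, 5 = 15 seats, so the divisor must be adjusted.
With modified divisor 140: modified quotas Dorne 10.314, Eskel 1.336, Farrow 5.371.
Rounding down: Dorne 10, Eskel 1, Farrow 5 (total 16).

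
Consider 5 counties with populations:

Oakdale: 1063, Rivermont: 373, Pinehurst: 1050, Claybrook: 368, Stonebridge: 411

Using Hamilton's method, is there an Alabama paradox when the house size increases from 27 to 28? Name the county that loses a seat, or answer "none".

At 27 seats: Oakdale 9, Rivermont 3, Pinehurst 9, Claybrook 3, Stonebridge 3.
At 28 seats: Oakdale 9, Rivermont 3, Pinehurst 9, Claybrook 3, Stonebridge 4.
No county's allocation decreased.

none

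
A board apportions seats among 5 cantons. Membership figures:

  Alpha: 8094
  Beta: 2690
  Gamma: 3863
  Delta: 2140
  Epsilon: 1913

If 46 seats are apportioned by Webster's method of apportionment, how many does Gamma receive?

Standard divisor 18700/46 ≈ 406.522; standard quotas: Alpha 19.910, Beta 6.617, Gamma 9.503, Delta 5.264, Epsilon 4.706.
Rounding to the nearest integer gives 20, 7, 10, 5, 5 = 47 seats, so the divisor must be adjusted.
With modified divisor 410: modified quotas Alpha 19.741, Beta 6.561, Gamma 9.422, Delta 5.220, Epsilon 4.666.
Rounding to the nearest integer: Alpha 20, Beta 7, Gamma 9, Delta 5, Epsilon 5 (total 46).
Gamma receives 9.

9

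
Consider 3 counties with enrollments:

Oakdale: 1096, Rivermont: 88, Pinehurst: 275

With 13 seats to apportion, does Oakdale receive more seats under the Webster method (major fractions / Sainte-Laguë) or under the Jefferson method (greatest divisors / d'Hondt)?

Webster: Oakdale 10, Rivermont 1, Pinehurst 2.
Jefferson: Oakdale 11, Rivermont 0, Pinehurst 2.
Oakdale gets 10 under Webster and 11 under Jefferson.

Jefferson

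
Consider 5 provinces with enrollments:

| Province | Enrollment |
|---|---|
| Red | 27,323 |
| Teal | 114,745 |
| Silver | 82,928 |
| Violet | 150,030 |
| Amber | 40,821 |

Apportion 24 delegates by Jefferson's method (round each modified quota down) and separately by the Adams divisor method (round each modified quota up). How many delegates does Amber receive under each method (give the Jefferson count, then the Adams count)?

2 and 3

Jefferson: Red 1, Teal 7, Silver 5, Violet 9, Amber 2.
Adams: Red 2, Teal 6, Silver 5, Violet 8, Amber 3.
Amber gets 2 under Jefferson and 3 under Adams.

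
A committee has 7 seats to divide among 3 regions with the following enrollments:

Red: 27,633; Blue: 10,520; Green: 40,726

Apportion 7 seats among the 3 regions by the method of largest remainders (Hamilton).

Red 2, Blue 1, Green 4

Standard divisor: 78879 ÷ 7 ≈ 11268.429.
Standard quotas: Red 2.4522, Blue 0.9336, Green 3.6142.
Lower quotas: Red 2, Blue 0, Green 3 (sum 5, leaving 2 seats).
Remainders in descending order: Blue 0.9336, Green 0.6142, Red 0.4522.
The surplus seats go to Blue, Green.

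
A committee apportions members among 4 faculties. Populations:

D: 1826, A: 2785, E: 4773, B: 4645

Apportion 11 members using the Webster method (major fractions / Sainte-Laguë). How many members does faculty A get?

Standard divisor 14029/11 ≈ 1275.364; standard quotas: D 1.432, A 2.184, E 3.742, B 3.642.
Rounding to the nearest integer gives D 1, A 2, E 4, B 4 — total 11, matching the house size, so no adjustment is needed.
A receives 2.

2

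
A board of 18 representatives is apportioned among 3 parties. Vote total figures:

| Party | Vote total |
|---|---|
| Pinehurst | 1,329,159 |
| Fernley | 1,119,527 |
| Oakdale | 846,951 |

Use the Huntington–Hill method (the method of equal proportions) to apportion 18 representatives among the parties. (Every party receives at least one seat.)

Pinehurst 7, Fernley 6, Oakdale 5

With divisor 183500: modified quotas Pinehurst 7.243, Fernley 6.101, Oakdale 4.616.
Geometric-mean thresholds: Pinehurst √(7·8)=7.483, Fernley √(6·7)=6.481, Oakdale √(4·5)=4.472.
Each quota rounded against its threshold gives Pinehurst 7, Fernley 6, Oakdale 5 (total 18).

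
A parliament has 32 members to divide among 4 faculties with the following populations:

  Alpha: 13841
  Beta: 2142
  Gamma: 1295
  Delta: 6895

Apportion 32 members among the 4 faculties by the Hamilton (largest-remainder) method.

Total 24173; standard divisor 24173/32 ≈ 755.406.
Standard quotas: Alpha 18.3226, Beta 2.8356, Gamma 1.7143, Delta 9.1275.
Lower quotas: Alpha 18, Beta 2, Gamma 1, Delta 9 (sum 30, leaving 2 seats).
Remainders in descending order: Beta 0.8356, Gamma 0.7143, Alpha 0.3226, Delta 0.1275.
The surplus seats go to Beta, Gamma.

Alpha 18, Beta 3, Gamma 2, Delta 9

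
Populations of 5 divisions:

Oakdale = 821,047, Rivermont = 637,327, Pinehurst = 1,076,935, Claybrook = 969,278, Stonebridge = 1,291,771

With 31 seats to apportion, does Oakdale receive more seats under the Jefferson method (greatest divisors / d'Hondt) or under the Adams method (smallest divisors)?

Jefferson: Oakdale 5, Rivermont 4, Pinehurst 7, Claybrook 6, Stonebridge 9.
Adams: Oakdale 6, Rivermont 4, Pinehurst 7, Claybrook 6, Stonebridge 8.
Oakdale gets 5 under Jefferson and 6 under Adams.

Adams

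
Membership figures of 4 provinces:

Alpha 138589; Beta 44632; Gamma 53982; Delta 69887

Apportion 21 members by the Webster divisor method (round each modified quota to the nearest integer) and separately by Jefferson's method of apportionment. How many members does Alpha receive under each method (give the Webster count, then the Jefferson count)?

9 and 10

Webster: Alpha 9, Beta 3, Gamma 4, Delta 5.
Jefferson: Alpha 10, Beta 3, Gamma 3, Delta 5.
Alpha gets 9 under Webster and 10 under Jefferson.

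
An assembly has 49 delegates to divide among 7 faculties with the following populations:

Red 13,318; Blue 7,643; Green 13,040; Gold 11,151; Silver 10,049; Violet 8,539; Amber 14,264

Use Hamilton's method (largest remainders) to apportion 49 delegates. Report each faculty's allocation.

Red 9, Blue 5, Green 8, Gold 7, Silver 6, Violet 5, Amber 9

The standard divisor is 78004/49 ≈ 1591.918.
Standard quotas: Red 8.3660, Blue 4.8011, Green 8.1914, Gold 7.0048, Silver 6.3125, Violet 5.3640, Amber 8.9603.
Lower quotas: Red 8, Blue 4, Green 8, Gold 7, Silver 6, Violet 5, Amber 8 (sum 46, leaving 3 seats).
Remainders in descending order: Amber 0.9603, Blue 0.8011, Red 0.3660, Violet 0.3640, Silver 0.3125, Green 0.1914, Gold 0.0048.
The surplus seats go to Amber, Blue, Red.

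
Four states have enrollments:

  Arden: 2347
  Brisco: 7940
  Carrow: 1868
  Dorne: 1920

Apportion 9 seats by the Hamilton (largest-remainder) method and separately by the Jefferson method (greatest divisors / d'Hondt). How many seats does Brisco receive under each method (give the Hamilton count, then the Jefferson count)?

Hamilton: Arden 2, Brisco 5, Carrow 1, Dorne 1.
Jefferson: Arden 1, Brisco 6, Carrow 1, Dorne 1.
Brisco gets 5 under Hamilton and 6 under Jefferson.

5 and 6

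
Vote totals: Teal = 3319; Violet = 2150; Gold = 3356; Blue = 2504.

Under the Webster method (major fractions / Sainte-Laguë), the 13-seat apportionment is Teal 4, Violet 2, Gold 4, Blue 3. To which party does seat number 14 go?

Priority for the next seat is population ÷ (current seats + 0.5).
Priorities: Teal 737.556, Violet 860.000, Gold 745.778, Blue 715.429.
Highest priority: Violet.

Violet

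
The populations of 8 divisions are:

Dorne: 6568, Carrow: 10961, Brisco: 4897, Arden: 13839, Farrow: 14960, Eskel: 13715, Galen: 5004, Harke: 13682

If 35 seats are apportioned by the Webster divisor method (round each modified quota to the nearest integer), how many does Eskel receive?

6

Standard divisor 83626/35 ≈ 2389.314; standard quotas: Dorne 2.749, Carrow 4.588, Brisco 2.050, Arden 5.792, Farrow 6.261, Eskel 5.740, Galen 2.094, Harke 5.726.
Rounding to the nearest integer gives 3, 5, 2, 6, 6, 6, 2, 6 = 36 seats, so the divisor must be adjusted.
With modified divisor 2460: modified quotas Dorne 2.670, Carrow 4.456, Brisco 1.991, Arden 5.626, Farrow 6.081, Eskel 5.575, Galen 2.034, Harke 5.562.
Rounding to the nearest integer: Dorne 3, Carrow 4, Brisco 2, Arden 6, Farrow 6, Eskel 6, Galen 2, Harke 6 (total 35).
Eskel receives 6.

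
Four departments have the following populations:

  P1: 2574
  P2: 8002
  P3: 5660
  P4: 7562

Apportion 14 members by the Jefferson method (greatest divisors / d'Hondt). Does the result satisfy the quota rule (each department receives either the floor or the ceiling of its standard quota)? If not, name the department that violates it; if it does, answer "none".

none

Standard quotas: P1 1.514, P2 4.707, P3 3.330, P4 4.449.
Jefferson allocation: P1 1, P2 5, P3 3, P4 5.
Every allocation lies between the lower and upper quota.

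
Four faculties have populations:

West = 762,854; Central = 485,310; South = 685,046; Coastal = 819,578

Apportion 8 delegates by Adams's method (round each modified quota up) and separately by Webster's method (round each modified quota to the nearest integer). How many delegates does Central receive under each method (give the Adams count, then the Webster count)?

2 and 1

Adams: West 2, Central 2, South 2, Coastal 2.
Webster: West 2, Central 1, South 2, Coastal 3.
Central gets 2 under Adams and 1 under Webster.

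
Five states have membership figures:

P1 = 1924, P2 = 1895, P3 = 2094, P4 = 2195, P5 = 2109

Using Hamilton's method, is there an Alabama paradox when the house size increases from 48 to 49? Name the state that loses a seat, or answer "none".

At 48 seats: P1 9, P2 9, P3 10, P4 10, P5 10.
At 49 seats: P1 9, P2 9, P3 10, P4 11, P5 10.
No state's allocation decreased.

none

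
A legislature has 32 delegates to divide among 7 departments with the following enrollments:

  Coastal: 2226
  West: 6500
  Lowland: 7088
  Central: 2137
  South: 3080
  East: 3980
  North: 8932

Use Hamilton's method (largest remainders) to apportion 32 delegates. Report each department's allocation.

The standard divisor is 33943/32 ≈ 1060.719.
Standard quotas: Coastal 2.0986, West 6.1279, Lowland 6.6823, Central 2.0147, South 2.9037, East 3.7522, North 8.4207.
Lower quotas: Coastal 2, West 6, Lowland 6, Central 2, South 2, East 3, North 8 (sum 29, leaving 3 seats).
Remainders in descending order: South 0.9037, East 0.7522, Lowland 0.6823, North 0.4207, West 0.1279, Coastal 0.0986, Central 0.0147.
The surplus seats go to South, East, Lowland.

Coastal 2, West 6, Lowland 7, Central 2, South 3, East 4, North 8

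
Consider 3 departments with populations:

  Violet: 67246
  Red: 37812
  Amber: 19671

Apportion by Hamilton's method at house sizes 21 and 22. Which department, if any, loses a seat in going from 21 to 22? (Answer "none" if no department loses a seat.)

none

At 21 seats: Violet 11, Red 7, Amber 3.
At 22 seats: Violet 12, Red 7, Amber 3.
No department's allocation decreased.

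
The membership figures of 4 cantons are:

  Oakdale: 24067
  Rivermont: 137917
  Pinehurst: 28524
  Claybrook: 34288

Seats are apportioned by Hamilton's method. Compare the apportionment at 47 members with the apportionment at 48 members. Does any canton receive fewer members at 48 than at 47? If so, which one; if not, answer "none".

none

At 47 seats: Oakdale 5, Rivermont 29, Pinehurst 6, Claybrook 7.
At 48 seats: Oakdale 5, Rivermont 30, Pinehurst 6, Claybrook 7.
No canton's allocation decreased.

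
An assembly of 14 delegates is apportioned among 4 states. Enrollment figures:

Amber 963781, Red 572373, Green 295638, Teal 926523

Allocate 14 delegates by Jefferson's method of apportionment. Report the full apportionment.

Amber 5, Red 3, Green 1, Teal 5

Standard divisor 2758315/14 ≈ 197022.5; standard quotas: Amber 4.892, Red 2.905, Green 1.501, Teal 4.703.
Rounding down gives 4, 2, 1, 4 = 11 seats, so the divisor must be adjusted.
With modified divisor 173000: modified quotas Amber 5.571, Red 3.309, Green 1.709, Teal 5.356.
Rounding down: Amber 5, Red 3, Green 1, Teal 5 (total 14).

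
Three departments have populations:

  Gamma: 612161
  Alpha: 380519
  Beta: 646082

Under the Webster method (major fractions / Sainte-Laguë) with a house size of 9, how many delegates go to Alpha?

Standard divisor 1638762/9 ≈ 182084.667; standard quotas: Gamma 3.362, Alpha 2.090, Beta 3.548.
Rounding to the nearest integer gives Gamma 3, Alpha 2, Beta 4 — total 9, matching the house size, so no adjustment is needed.
Alpha receives 2.

2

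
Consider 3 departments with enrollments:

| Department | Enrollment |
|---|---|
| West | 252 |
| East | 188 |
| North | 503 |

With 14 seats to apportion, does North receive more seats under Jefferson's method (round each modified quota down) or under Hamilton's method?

Jefferson: West 4, East 2, North 8.
Hamilton: West 4, East 3, North 7.
North gets 8 under Jefferson and 7 under Hamilton.

Jefferson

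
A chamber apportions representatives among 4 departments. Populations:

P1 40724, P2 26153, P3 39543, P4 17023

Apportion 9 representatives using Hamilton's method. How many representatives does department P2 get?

Standard divisor: 123443 ÷ 9 ≈ 13715.889.
Standard quotas: P1 2.9691, P2 1.9068, P3 2.8830, P4 1.2411.
Lower quotas: P1 2, P2 1, P3 2, P4 1 (sum 6, leaving 3 seats).
Remainders in descending order: P1 0.9691, P2 0.9068, P3 0.8830, P4 0.2411.
Largest remainders: P1, P2, P3 receive the extra seats.
P2 receives 2.

2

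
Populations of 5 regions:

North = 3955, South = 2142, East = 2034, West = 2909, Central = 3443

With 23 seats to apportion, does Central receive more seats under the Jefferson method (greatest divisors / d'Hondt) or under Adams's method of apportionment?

Jefferson

Jefferson: North 6, South 3, East 3, West 5, Central 6.
Adams: North 6, South 4, East 3, West 5, Central 5.
Central gets 6 under Jefferson and 5 under Adams.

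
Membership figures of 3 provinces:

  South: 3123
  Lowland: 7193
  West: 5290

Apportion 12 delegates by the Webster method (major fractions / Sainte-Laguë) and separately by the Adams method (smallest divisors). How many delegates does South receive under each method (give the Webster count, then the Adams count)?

2 and 3

Webster: South 2, Lowland 6, West 4.
Adams: South 3, Lowland 5, West 4.
South gets 2 under Webster and 3 under Adams.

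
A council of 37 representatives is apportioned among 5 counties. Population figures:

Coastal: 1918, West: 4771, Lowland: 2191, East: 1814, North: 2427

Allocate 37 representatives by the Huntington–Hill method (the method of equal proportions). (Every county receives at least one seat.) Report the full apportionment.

With divisor 352: modified quotas Coastal 5.449, West 13.554, Lowland 6.224, East 5.153, North 6.895.
Geometric-mean thresholds: Coastal √(5·6)=5.477, West √(13·14)=13.491, Lowland √(6·7)=6.481, East √(5·6)=5.477, North √(6·7)=6.481.
Each quota rounded against its threshold gives Coastal 5, West 14, Lowland 6, East 5, North 7 (total 37).

Coastal 5, West 14, Lowland 6, East 5, North 7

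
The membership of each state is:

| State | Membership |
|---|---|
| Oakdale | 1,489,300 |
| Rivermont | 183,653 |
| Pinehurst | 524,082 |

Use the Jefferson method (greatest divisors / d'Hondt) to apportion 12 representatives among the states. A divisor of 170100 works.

With modified divisor 170100: modified quotas Oakdale 8.755, Rivermont 1.080, Pinehurst 3.081.
Rounding down: Oakdale 8, Rivermont 1, Pinehurst 3 (total 12).

Oakdale 8; Rivermont 1; Pinehurst 3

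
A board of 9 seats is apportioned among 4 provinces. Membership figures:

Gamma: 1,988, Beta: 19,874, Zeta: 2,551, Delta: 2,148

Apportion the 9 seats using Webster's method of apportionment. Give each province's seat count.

Gamma 1; Beta 6; Zeta 1; Delta 1

Standard divisor 26561/9 ≈ 2951.222; standard quotas: Gamma 0.674, Beta 6.734, Zeta 0.864, Delta 0.728.
Rounding to the nearest integer gives 1, 7, 1, 1 = 10 seats, so the divisor must be adjusted.
With modified divisor 3300: modified quotas Gamma 0.602, Beta 6.022, Zeta 0.773, Delta 0.651.
Rounding to the nearest integer: Gamma 1, Beta 6, Zeta 1, Delta 1 (total 9).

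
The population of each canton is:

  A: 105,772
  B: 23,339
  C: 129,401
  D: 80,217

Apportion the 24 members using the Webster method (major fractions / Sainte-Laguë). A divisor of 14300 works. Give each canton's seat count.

With modified divisor 14300: modified quotas A 7.397, B 1.632, C 9.049, D 5.610.
Rounding to the nearest integer: A 7, B 2, C 9, D 6 (total 24).

A=7; B=2; C=9; D=6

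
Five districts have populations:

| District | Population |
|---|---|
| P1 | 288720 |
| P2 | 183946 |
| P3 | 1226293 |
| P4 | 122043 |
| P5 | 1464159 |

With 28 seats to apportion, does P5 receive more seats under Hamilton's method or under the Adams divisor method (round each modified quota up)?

Hamilton

Hamilton: P1 2, P2 2, P3 10, P4 1, P5 13.
Adams: P1 3, P2 2, P3 10, P4 1, P5 12.
P5 gets 13 under Hamilton and 12 under Adams.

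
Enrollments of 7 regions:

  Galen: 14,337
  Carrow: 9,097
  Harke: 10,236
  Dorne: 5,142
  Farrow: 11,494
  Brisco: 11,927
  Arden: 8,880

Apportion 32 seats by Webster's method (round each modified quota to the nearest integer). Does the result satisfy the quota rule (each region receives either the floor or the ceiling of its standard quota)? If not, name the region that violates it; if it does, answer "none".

none

Standard quotas: Galen 6.451, Carrow 4.094, Harke 4.606, Dorne 2.314, Farrow 5.172, Brisco 5.367, Arden 3.996.
Webster allocation: Galen 7, Carrow 4, Harke 5, Dorne 2, Farrow 5, Brisco 5, Arden 4.
Every allocation lies between the lower and upper quota.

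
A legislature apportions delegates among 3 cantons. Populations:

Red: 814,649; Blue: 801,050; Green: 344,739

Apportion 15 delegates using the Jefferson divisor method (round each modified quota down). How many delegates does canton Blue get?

Standard divisor 1960438/15 ≈ 130695.867; standard quotas: Red 6.233, Blue 6.129, Green 2.638.
Rounding down gives 6, 6, 2 = 14 seats, so the divisor must be adjusted.
With modified divisor 115939: modified quotas Red 7.027, Blue 6.909, Green 2.973.
Rounding down: Red 7, Blue 6, Green 2 (total 15).
Blue receives 6.

6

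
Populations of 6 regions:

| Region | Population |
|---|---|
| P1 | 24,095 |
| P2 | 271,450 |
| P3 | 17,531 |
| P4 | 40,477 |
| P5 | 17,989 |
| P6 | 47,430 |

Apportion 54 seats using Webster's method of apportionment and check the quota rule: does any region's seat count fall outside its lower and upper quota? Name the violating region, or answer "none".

Standard quotas: P1 3.106, P2 34.986, P3 2.260, P4 5.217, P5 2.319, P6 6.113.
Webster allocation: P1 3, P2 36, P3 2, P4 5, P5 2, P6 6.
P2 has quota 34.986 (lower 34, upper 35) but receives 36 — outside the quota interval.

P2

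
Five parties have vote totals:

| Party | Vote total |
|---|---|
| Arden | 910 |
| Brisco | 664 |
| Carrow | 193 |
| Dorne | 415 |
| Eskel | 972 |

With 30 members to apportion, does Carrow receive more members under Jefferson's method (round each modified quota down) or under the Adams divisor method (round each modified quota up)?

Adams

Jefferson: Arden 9, Brisco 6, Carrow 1, Dorne 4, Eskel 10.
Adams: Arden 9, Brisco 6, Carrow 2, Dorne 4, Eskel 9.
Carrow gets 1 under Jefferson and 2 under Adams.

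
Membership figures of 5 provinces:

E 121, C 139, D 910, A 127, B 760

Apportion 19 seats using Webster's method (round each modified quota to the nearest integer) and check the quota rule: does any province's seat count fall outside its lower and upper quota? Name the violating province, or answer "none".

none

Standard quotas: E 1.118, C 1.284, D 8.405, A 1.173, B 7.020.
Webster allocation: E 1, C 1, D 9, A 1, B 7.
Every allocation lies between the lower and upper quota.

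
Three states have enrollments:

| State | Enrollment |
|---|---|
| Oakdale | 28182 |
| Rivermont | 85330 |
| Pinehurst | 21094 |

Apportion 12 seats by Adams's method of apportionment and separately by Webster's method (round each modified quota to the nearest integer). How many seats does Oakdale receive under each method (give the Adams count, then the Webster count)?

3 and 2

Adams: Oakdale 3, Rivermont 7, Pinehurst 2.
Webster: Oakdale 2, Rivermont 8, Pinehurst 2.
Oakdale gets 3 under Adams and 2 under Webster.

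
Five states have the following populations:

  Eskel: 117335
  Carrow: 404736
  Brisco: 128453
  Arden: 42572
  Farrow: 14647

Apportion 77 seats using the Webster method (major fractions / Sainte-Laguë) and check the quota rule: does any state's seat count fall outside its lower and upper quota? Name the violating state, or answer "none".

Carrow

Standard quotas: Eskel 12.766, Carrow 44.034, Brisco 13.975, Arden 4.632, Farrow 1.594.
Webster allocation: Eskel 13, Carrow 43, Brisco 14, Arden 5, Farrow 2.
Carrow has quota 44.034 (lower 44, upper 45) but receives 43 — outside the quota interval.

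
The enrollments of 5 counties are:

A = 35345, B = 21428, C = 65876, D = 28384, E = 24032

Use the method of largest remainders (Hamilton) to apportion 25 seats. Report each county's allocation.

A=5, B=3, C=9, D=4, E=4

Total 175065; standard divisor 175065/25 ≈ 7002.6.
Standard quotas: A 5.0474, B 3.0600, C 9.4074, D 4.0534, E 3.4319.
Lower quotas: A 5, B 3, C 9, D 4, E 3 (sum 24, leaving 1 seat).
Remainders in descending order: E 0.4319, C 0.4074, B 0.0600, D 0.0534, A 0.0474.
The surplus seat goes to E.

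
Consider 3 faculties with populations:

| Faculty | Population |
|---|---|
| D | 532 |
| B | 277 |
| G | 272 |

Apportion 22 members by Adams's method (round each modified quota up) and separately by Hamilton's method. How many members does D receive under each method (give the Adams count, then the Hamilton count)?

Adams: D 10, B 6, G 6.
Hamilton: D 11, B 6, G 5.
D gets 10 under Adams and 11 under Hamilton.

10 and 11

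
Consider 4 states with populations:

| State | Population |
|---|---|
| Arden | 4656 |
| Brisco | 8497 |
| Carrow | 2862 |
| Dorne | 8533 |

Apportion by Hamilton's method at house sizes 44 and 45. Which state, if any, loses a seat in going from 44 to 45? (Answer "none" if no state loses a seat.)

Arden

At 44 seats: Arden 9, Brisco 15, Carrow 5, Dorne 15.
At 45 seats: Arden 8, Brisco 16, Carrow 5, Dorne 16.
Arden drops from 9 to 8.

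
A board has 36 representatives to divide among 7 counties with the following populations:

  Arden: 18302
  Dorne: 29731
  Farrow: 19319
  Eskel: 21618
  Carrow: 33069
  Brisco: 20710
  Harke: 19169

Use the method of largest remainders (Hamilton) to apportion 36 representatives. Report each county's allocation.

Total 161918; standard divisor 161918/36 ≈ 4497.722.
Standard quotas: Arden 4.0692, Dorne 6.6102, Farrow 4.2953, Eskel 4.8064, Carrow 7.3524, Brisco 4.6046, Harke 4.2619.
Lower quotas: Arden 4, Dorne 6, Farrow 4, Eskel 4, Carrow 7, Brisco 4, Harke 4 (sum 33, leaving 3 seats).
Remainders in descending order: Eskel 0.8064, Dorne 0.6102, Brisco 0.6046, Carrow 0.3524, Farrow 0.2953, Harke 0.2619, Arden 0.0692.
Largest remainders: Eskel, Dorne, Brisco receive the extra seats.

Arden 4, Dorne 7, Farrow 4, Eskel 5, Carrow 7, Brisco 5, Harke 4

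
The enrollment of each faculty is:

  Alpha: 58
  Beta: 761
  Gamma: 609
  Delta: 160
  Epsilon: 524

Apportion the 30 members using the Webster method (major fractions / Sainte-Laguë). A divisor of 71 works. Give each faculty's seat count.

Alpha 1, Beta 11, Gamma 9, Delta 2, Epsilon 7

With modified divisor 71: modified quotas Alpha 0.817, Beta 10.718, Gamma 8.577, Delta 2.254, Epsilon 7.380.
Rounding to the nearest integer: Alpha 1, Beta 11, Gamma 9, Delta 2, Epsilon 7 (total 30).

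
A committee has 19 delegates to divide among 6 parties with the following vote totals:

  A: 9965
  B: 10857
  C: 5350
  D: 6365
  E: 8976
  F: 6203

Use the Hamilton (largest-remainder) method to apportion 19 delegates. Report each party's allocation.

A 4, B 4, C 2, D 3, E 4, F 2

Total 47716; standard divisor 47716/19 ≈ 2511.368.
Standard quotas: A 3.9680, B 4.3231, C 2.1303, D 2.5345, E 3.5741, F 2.4700.
Lower quotas: A 3, B 4, C 2, D 2, E 3, F 2 (sum 16, leaving 3 seats).
Remainders in descending order: A 0.9680, E 0.5741, D 0.5345, F 0.4700, B 0.3231, C 0.1303.
Largest remainders: A, E, D receive the extra seats.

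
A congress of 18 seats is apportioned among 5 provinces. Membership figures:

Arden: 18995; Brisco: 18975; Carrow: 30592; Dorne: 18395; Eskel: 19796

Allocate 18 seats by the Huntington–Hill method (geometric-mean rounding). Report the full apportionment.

Arden 3; Brisco 3; Carrow 5; Dorne 3; Eskel 4

With divisor 5650: modified quotas Arden 3.362, Brisco 3.358, Carrow 5.415, Dorne 3.256, Eskel 3.504.
Geometric-mean thresholds: Arden √(3·4)=3.464, Brisco √(3·4)=3.464, Carrow √(5·6)=5.477, Dorne √(3·4)=3.464, Eskel √(3·4)=3.464.
Each quota rounded against its threshold gives Arden 3, Brisco 3, Carrow 5, Dorne 3, Eskel 4 (total 18).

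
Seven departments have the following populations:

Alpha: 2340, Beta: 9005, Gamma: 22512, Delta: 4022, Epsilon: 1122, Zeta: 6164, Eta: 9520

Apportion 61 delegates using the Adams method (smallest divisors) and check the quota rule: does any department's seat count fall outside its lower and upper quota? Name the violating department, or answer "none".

Gamma

Standard quotas: Alpha 2.610, Beta 10.045, Gamma 25.112, Delta 4.486, Epsilon 1.252, Zeta 6.876, Eta 10.619.
Adams allocation: Alpha 3, Beta 10, Gamma 24, Delta 5, Epsilon 2, Zeta 7, Eta 10.
Gamma has quota 25.112 (lower 25, upper 26) but receives 24 — outside the quota interval.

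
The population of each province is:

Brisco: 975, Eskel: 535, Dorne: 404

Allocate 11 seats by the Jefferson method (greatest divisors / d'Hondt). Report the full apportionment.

Brisco 6, Eskel 3, Dorne 2

Standard divisor 1914/11 ≈ 174; standard quotas: Brisco 5.603, Eskel 3.075, Dorne 2.322.
Rounding down gives 5, 3, 2 = 10 seats, so the divisor must be adjusted.
With modified divisor 150: modified quotas Brisco 6.500, Eskel 3.567, Dorne 2.693.
Rounding down: Brisco 6, Eskel 3, Dorne 2 (total 11).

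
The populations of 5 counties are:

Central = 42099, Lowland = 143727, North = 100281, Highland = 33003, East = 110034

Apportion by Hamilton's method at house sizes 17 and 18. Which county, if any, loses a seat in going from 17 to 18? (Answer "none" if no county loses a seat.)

At 17 seats: Central 2, Lowland 6, North 4, Highland 1, East 4.
At 18 seats: Central 2, Lowland 6, North 4, Highland 1, East 5.
No county's allocation decreased.

none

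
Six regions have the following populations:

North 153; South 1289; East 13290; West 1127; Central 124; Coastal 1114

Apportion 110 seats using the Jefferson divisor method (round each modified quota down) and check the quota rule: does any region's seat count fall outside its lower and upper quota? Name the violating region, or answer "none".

East

Standard quotas: North 0.984, South 8.293, East 85.506, West 7.251, Central 0.798, Coastal 7.167.
Jefferson allocation: North 1, South 8, East 87, West 7, Central 0, Coastal 7.
East has quota 85.506 (lower 85, upper 86) but receives 87 — outside the quota interval.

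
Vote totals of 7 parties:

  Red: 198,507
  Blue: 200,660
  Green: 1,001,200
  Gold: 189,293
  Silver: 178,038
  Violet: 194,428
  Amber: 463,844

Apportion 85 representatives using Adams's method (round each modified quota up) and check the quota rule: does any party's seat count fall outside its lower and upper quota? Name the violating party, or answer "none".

Standard quotas: Red 6.955, Blue 7.031, Green 35.080, Gold 6.632, Silver 6.238, Violet 6.812, Amber 16.252.
Adams allocation: Red 7, Blue 7, Green 34, Gold 7, Silver 7, Violet 7, Amber 16.
Green has quota 35.080 (lower 35, upper 36) but receives 34 — outside the quota interval.

Green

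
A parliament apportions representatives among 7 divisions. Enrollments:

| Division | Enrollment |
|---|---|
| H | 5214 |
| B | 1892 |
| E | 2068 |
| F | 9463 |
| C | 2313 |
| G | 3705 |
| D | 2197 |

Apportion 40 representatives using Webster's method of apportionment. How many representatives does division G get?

Standard divisor 26852/40 ≈ 671.3; standard quotas: H 7.767, B 2.818, E 3.081, F 14.097, C 3.446, G 5.519, D 3.273.
Rounding to the nearest integer gives H 8, B 3, E 3, F 14, C 3, G 6, D 3 — total 40, matching the house size, so no adjustment is needed.
G receives 6.

6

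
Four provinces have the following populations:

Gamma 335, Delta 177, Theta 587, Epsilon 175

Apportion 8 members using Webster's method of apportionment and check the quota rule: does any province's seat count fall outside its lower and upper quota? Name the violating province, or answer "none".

Standard quotas: Gamma 2.104, Delta 1.111, Theta 3.686, Epsilon 1.099.
Webster allocation: Gamma 2, Delta 1, Theta 4, Epsilon 1.
Every allocation lies between the lower and upper quota.

none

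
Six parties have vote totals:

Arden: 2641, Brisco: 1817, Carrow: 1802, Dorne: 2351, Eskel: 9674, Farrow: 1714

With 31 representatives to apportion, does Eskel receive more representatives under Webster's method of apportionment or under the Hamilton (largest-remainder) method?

Webster: Arden 4, Brisco 3, Carrow 3, Dorne 4, Eskel 14, Farrow 3.
Hamilton: Arden 4, Brisco 3, Carrow 3, Dorne 3, Eskel 15, Farrow 3.
Eskel gets 14 under Webster and 15 under Hamilton.

Hamilton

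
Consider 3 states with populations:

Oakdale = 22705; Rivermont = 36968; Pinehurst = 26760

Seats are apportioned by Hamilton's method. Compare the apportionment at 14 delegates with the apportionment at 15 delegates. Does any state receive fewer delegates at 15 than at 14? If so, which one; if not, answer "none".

none

At 14 seats: Oakdale 4, Rivermont 6, Pinehurst 4.
At 15 seats: Oakdale 4, Rivermont 6, Pinehurst 5.
No state's allocation decreased.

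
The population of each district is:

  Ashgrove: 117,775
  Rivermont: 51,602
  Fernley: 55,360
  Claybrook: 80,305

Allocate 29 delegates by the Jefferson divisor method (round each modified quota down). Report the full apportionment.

Standard divisor 305042/29 ≈ 10518.69; standard quotas: Ashgrove 11.197, Rivermont 4.906, Fernley 5.263, Claybrook 7.635.
Rounding down gives 11, 4, 5, 7 = 27 seats, so the divisor must be adjusted.
With modified divisor 9900: modified quotas Ashgrove 11.896, Rivermont 5.212, Fernley 5.592, Claybrook 8.112.
Rounding down: Ashgrove 11, Rivermont 5, Fernley 5, Claybrook 8 (total 29).

Ashgrove 11; Rivermont 5; Fernley 5; Claybrook 8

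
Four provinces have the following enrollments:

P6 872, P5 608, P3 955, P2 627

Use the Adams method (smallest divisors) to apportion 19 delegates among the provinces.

P6 5; P5 4; P3 6; P2 4

Standard divisor 3062/19 ≈ 161.158; standard quotas: P6 5.411, P5 3.773, P3 5.926, P2 3.891.
Rounding up gives 6, 4, 6, 4 = 20 seats, so the divisor must be adjusted.
With modified divisor 180: modified quotas P6 4.844, P5 3.378, P3 5.306, P2 3.483.
Rounding up: P6 5, P5 4, P3 6, P2 4 (total 19).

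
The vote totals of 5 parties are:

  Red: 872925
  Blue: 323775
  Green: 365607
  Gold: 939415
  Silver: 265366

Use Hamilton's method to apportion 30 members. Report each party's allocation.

Standard divisor: 2767088 ÷ 30 ≈ 92236.267.
Standard quotas: Red 9.4640, Blue 3.5103, Green 3.9638, Gold 10.1849, Silver 2.8770.
Lower quotas: Red 9, Blue 3, Green 3, Gold 10, Silver 2 (sum 27, leaving 3 seats).
Remainders in descending order: Green 0.9638, Silver 0.8770, Blue 0.5103, Red 0.4640, Gold 0.1849.
Largest remainders: Green, Silver, Blue receive the extra seats.

Red 9; Blue 4; Green 4; Gold 10; Silver 3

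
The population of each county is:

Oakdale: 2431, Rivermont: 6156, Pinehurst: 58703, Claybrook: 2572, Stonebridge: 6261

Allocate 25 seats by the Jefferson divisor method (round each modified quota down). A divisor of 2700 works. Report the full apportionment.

Oakdale: 0, Rivermont: 2, Pinehurst: 21, Claybrook: 0, Stonebridge: 2

With modified divisor 2700: modified quotas Oakdale 0.900, Rivermont 2.280, Pinehurst 21.742, Claybrook 0.953, Stonebridge 2.319.
Rounding down: Oakdale 0, Rivermont 2, Pinehurst 21, Claybrook 0, Stonebridge 2 (total 25).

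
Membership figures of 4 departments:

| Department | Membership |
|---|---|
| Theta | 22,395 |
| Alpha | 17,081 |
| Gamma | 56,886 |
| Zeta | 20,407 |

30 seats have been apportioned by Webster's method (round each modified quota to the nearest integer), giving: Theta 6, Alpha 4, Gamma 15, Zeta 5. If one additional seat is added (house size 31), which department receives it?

Alpha

Priority for the next seat is population ÷ (current seats + 0.5).
Priorities: Theta 3445.385, Alpha 3795.778, Gamma 3670.065, Zeta 3710.364.
Highest priority: Alpha.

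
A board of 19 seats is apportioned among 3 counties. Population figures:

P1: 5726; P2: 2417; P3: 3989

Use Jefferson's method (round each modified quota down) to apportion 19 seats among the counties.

Standard divisor 12132/19 ≈ 638.526; standard quotas: P1 8.968, P2 3.785, P3 6.247.
Rounding down gives 8, 3, 6 = 17 seats, so the divisor must be adjusted.
With modified divisor 600: modified quotas P1 9.543, P2 4.028, P3 6.648.
Rounding down: P1 9, P2 4, P3 6 (total 19).

P1 9; P2 4; P3 6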